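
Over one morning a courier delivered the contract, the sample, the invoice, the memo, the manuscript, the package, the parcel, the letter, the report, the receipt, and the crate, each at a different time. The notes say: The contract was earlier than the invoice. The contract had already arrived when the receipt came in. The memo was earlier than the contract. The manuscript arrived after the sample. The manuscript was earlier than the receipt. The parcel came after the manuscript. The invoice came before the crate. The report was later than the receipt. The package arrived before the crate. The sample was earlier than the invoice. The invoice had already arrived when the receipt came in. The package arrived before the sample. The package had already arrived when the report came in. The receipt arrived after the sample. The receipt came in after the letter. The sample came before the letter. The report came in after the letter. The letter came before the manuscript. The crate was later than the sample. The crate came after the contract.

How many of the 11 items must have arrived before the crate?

Directly stated before the crate: the contract, the invoice, the package, and the sample.
The memo reaches the crate via the memo → the contract → the crate.
No chain forces the parcel (or any of the others) ahead of the crate.
That's the contract, the invoice, the memo, the package, and the sample — 5 in all.

5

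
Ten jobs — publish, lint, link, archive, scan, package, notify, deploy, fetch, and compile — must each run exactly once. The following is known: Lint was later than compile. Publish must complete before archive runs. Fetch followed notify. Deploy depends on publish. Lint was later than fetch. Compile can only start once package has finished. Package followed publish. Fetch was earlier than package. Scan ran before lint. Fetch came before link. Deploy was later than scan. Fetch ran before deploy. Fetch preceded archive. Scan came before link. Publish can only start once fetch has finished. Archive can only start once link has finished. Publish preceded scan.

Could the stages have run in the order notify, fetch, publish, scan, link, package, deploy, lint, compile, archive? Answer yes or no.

no

The constraints require compile before lint, but in the proposed sequence lint appears ahead of compile. That one violation is enough.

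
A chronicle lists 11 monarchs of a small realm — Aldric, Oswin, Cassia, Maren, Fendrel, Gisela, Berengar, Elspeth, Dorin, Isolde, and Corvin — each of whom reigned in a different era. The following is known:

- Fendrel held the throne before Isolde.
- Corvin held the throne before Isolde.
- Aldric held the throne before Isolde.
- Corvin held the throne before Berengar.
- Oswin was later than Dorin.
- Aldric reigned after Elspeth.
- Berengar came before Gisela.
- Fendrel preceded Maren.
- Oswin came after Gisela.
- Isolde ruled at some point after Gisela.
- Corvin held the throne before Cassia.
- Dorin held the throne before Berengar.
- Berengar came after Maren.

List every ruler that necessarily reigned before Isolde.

Directly stated before Isolde: Aldric, Corvin, Fendrel, and Gisela.
Berengar reaches Isolde via Berengar → Gisela → Isolde.
Dorin reaches Isolde via Dorin → Berengar → Gisela → Isolde.
Elspeth reaches Isolde via Elspeth → Aldric → Isolde.
Likewise Maren reaches Isolde by chaining the stated constraints.
No chain forces Cassia (or any of the others) ahead of Isolde.

Aldric, Berengar, Corvin, Dorin, Elspeth, Fendrel, Gisela, Maren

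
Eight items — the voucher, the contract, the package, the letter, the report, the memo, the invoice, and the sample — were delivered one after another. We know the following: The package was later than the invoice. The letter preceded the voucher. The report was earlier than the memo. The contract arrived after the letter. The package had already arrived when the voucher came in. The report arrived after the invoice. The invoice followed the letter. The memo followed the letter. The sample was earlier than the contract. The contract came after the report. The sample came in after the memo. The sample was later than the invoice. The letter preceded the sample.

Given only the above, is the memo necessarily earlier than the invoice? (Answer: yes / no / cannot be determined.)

no

Tracing the constraints gives the invoice → the report → the memo, so the invoice must come before the memo.
That means the memo cannot be before the invoice.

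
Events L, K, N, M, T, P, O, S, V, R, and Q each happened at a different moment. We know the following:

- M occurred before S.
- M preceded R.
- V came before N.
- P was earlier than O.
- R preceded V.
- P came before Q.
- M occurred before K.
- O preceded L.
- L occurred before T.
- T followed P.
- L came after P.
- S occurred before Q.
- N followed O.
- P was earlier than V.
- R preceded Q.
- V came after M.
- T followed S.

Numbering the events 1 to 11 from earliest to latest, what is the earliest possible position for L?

O and P must both come before L — 2 forced predecessors.
Nothing else is forced ahead of L, so its earliest slot is position 2 + 1 = 3.

3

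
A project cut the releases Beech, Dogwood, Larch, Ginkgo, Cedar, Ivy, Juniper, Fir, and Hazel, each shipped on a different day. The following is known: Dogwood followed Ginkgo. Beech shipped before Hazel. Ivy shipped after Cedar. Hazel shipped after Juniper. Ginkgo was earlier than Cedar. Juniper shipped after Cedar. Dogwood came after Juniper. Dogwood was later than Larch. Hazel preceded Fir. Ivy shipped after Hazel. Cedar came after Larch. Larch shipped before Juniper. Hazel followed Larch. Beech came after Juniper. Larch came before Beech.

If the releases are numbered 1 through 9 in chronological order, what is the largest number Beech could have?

Beech must come before Fir, Hazel, and Ivy — 3 releases forced after it.
Everything else can be placed before Beech in some valid order, so Beech can sit as late as position 9 − 3 = 6.

6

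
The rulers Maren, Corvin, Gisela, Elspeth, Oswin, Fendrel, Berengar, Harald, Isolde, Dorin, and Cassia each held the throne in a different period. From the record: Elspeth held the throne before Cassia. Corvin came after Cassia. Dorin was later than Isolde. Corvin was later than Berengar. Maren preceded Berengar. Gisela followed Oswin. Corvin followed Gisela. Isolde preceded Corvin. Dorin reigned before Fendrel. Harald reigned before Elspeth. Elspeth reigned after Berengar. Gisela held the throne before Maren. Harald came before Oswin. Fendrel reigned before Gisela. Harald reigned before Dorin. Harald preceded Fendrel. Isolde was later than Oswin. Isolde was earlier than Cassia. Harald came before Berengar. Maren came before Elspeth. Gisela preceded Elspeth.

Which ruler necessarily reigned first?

Harald

Harald has a chain of constraints placing them before every other ruler, so Harald must be first.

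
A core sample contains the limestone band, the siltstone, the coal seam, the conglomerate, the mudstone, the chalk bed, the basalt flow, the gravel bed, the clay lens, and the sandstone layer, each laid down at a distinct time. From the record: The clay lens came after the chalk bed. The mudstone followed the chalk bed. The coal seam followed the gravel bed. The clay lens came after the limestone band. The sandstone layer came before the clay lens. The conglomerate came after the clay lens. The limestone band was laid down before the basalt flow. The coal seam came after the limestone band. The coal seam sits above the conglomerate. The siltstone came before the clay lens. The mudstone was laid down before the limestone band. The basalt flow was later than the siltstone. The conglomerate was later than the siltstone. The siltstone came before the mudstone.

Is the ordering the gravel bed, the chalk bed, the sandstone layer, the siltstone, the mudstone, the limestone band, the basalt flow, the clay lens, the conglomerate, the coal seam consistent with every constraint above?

Check each stated constraint against the proposed order — e.g. the chalk bed is ahead of the clay lens; the gravel bed is ahead of the coal seam. Every pair is in the required order; nothing is violated.

yes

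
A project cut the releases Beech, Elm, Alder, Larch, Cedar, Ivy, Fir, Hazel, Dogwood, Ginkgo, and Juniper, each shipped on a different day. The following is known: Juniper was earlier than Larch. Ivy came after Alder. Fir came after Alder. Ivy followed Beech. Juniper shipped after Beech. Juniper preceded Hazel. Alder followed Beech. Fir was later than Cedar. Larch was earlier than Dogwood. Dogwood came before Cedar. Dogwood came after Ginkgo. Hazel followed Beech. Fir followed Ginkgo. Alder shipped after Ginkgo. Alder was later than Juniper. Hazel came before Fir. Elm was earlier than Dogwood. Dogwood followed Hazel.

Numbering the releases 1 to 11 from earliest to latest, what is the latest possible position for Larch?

8

Larch must come before Cedar, Dogwood, and Fir — 3 releases forced after it.
Everything else can be placed before Larch in some valid order, so Larch can sit as late as position 11 − 3 = 8.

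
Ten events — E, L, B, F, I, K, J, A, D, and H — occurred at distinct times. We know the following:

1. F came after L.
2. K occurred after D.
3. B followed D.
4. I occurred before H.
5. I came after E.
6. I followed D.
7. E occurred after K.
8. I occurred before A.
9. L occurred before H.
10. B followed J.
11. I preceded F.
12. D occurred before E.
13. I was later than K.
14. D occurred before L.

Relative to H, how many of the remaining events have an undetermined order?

4

Forced before H: D, E, I, K, and L.
That leaves A, B, F, and J with no forced order relative to H — 4.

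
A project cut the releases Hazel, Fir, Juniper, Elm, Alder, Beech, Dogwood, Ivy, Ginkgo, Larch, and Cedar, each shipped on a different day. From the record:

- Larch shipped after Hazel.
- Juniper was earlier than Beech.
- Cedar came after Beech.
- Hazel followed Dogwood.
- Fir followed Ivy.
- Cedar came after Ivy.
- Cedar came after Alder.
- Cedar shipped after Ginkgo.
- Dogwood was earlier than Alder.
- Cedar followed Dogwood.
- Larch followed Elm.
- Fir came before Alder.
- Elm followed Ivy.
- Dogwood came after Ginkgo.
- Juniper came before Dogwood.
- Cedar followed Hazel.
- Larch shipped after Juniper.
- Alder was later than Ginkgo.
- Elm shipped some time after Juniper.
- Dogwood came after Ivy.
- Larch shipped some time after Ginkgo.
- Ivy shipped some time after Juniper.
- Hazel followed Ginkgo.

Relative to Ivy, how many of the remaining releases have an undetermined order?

Forced before Ivy: Juniper; forced after Ivy: Alder, Cedar, Dogwood, Elm, Fir, Hazel, and Larch.
That leaves Beech and Ginkgo with no forced order relative to Ivy — 2.

2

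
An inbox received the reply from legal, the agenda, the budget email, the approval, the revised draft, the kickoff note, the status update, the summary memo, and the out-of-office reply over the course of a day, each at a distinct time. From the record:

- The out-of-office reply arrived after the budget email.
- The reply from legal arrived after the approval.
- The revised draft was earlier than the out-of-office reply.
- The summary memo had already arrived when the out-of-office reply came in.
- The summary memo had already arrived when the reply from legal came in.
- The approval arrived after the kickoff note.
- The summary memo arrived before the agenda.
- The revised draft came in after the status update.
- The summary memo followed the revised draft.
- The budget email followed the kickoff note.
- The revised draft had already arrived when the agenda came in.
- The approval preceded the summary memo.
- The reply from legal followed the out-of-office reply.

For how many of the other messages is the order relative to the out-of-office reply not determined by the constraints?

Forced before the out-of-office reply: the approval, the budget email, the kickoff note, the revised draft, the status update, and the summary memo; forced after the out-of-office reply: the reply from legal.
That leaves the agenda with no forced order relative to the out-of-office reply — 1.

1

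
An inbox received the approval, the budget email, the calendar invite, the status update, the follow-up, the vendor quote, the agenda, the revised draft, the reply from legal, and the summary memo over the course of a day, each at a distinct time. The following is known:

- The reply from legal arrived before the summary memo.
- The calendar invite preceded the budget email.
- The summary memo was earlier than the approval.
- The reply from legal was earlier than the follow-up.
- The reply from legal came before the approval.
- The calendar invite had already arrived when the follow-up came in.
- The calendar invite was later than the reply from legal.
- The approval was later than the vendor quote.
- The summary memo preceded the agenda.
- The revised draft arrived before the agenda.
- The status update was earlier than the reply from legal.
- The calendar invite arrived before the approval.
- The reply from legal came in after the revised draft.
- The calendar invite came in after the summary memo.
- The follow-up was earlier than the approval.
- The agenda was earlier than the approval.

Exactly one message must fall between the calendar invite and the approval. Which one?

the follow-up

Tracing the constraints gives the calendar invite → the follow-up → the approval, so the follow-up sits after the calendar invite and before the approval.
No other message is forced both after the calendar invite and before the approval.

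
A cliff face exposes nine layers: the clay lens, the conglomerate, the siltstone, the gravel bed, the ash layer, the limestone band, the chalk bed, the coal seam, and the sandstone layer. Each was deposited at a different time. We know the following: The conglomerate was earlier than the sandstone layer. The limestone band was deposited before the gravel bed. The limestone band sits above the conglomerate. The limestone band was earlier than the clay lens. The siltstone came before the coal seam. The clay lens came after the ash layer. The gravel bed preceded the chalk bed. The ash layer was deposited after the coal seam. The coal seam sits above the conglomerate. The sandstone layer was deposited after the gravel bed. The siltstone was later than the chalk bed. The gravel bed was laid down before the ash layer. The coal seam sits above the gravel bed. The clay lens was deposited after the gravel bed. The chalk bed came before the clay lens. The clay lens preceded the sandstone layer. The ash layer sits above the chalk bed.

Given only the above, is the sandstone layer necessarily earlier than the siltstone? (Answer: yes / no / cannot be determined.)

Tracing the constraints gives the siltstone → the coal seam → the ash layer → the clay lens → the sandstone layer, so the siltstone must come before the sandstone layer.
That means the sandstone layer cannot be before the siltstone.

no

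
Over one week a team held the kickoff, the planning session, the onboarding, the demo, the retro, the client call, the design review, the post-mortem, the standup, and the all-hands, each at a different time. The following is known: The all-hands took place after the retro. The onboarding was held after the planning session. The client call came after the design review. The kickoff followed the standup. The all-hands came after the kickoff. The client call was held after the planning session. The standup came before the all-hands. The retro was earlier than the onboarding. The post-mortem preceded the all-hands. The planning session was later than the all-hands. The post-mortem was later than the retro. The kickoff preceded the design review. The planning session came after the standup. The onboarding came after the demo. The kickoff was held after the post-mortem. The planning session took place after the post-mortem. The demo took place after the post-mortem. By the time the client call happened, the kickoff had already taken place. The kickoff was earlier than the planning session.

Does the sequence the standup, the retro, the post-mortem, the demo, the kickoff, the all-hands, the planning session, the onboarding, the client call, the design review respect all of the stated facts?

no

The constraints require the design review before the client call, but in the proposed sequence the client call appears ahead of the design review. That one violation is enough.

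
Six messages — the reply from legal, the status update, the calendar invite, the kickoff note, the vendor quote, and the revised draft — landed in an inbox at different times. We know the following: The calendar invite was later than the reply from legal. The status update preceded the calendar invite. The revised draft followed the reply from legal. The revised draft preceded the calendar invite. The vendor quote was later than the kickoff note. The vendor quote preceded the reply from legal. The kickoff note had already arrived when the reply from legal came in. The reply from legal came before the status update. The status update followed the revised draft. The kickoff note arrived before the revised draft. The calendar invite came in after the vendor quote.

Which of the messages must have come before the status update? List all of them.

Directly stated before the status update: the reply from legal and the revised draft.
The kickoff note reaches the status update via the kickoff note → the revised draft → the status update.
The vendor quote reaches the status update via the vendor quote → the reply from legal → the status update.
No chain forces the calendar invite ahead of the status update.

the kickoff note, the reply from legal, the revised draft, the vendor quote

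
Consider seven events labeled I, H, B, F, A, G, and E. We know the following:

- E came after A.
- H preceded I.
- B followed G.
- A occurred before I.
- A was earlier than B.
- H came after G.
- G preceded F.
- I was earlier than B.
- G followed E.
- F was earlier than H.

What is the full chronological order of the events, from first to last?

The constraints fix every adjacent pair, so only one ordering works:
A → E → G → F → H → I → B.

A, E, G, F, H, I, B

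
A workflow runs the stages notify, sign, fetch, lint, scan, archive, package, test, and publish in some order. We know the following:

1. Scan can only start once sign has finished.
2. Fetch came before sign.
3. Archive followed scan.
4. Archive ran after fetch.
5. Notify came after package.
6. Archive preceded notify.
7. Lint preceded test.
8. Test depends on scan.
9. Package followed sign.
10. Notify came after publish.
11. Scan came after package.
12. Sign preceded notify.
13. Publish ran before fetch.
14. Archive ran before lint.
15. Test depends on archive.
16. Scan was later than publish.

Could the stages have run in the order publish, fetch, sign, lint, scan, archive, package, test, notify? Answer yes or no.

no

The constraints require package before scan, but in the proposed sequence scan appears ahead of package. That one violation is enough.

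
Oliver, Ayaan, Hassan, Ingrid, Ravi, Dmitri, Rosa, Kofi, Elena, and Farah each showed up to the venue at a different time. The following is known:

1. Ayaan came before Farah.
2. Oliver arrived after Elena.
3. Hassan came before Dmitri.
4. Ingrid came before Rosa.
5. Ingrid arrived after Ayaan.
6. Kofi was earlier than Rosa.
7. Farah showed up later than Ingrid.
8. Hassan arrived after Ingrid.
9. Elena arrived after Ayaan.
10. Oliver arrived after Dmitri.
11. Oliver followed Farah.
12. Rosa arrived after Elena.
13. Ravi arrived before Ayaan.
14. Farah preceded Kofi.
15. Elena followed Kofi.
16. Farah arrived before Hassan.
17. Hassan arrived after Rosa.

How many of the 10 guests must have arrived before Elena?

Directly stated before Elena: Ayaan and Kofi.
Farah reaches Elena via Farah → Kofi → Elena.
Ingrid reaches Elena via Ingrid → Farah → Kofi → Elena.
Ravi reaches Elena via Ravi → Ayaan → Elena.
That's Ayaan, Farah, Ingrid, Kofi, and Ravi — 5 in all.

5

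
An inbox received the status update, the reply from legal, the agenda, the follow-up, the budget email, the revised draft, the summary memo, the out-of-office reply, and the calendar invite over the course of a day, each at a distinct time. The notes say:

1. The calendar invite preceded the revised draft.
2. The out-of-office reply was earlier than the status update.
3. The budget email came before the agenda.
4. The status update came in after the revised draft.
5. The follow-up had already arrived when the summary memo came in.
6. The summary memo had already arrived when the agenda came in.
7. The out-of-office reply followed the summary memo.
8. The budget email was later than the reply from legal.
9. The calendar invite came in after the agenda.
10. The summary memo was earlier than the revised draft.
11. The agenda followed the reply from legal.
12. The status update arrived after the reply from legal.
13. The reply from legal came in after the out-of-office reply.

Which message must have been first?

The follow-up has a chain of constraints placing it before every other message, so the follow-up must be first.

the follow-up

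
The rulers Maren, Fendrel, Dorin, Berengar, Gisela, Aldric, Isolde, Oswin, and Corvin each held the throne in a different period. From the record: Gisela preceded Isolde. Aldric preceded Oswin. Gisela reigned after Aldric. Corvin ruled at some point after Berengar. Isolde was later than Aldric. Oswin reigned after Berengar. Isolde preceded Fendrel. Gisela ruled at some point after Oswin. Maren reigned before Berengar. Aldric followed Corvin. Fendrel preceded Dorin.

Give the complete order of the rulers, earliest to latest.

Maren, Berengar, Corvin, Aldric, Oswin, Gisela, Isolde, Fendrel, Dorin

The constraints fix every adjacent pair, so only one ordering works:
Maren → Berengar → Corvin → Aldric → Oswin → Gisela → Isolde → Fendrel → Dorin.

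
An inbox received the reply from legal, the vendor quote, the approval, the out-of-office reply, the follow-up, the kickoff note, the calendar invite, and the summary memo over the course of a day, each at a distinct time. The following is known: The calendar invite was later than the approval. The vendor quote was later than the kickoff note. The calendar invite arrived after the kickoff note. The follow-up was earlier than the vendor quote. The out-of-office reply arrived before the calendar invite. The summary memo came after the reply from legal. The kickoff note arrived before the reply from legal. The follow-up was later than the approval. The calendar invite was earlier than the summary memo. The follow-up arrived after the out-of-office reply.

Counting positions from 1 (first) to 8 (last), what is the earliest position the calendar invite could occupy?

4

The approval, the kickoff note, and the out-of-office reply must all come before the calendar invite — 3 forced predecessors.
Nothing else is forced ahead of the calendar invite, so its earliest slot is position 3 + 1 = 4.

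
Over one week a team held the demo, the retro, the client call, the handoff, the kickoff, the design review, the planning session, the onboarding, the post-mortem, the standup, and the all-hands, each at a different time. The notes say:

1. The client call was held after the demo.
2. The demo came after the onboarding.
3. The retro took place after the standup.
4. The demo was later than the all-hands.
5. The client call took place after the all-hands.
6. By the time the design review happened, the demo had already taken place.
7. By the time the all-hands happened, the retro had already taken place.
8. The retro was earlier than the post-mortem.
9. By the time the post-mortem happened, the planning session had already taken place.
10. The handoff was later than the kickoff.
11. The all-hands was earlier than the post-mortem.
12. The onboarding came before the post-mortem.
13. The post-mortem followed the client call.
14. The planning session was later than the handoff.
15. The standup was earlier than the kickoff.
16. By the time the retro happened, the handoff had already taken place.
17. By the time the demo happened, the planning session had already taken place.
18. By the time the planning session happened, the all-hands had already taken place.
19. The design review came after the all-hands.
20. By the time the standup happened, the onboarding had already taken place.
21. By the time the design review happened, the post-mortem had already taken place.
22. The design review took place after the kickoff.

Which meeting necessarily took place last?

the design review

Every other meeting has a chain of constraints placing it before the design review, so the design review is last.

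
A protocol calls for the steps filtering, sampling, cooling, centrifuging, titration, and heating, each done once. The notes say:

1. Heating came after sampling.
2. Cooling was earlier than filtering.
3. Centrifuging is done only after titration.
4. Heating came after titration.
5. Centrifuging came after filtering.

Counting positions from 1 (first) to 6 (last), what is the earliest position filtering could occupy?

2

Cooling must come before filtering — 1 forced predecessor.
Nothing else is forced ahead of filtering, so its earliest slot is position 1 + 1 = 2.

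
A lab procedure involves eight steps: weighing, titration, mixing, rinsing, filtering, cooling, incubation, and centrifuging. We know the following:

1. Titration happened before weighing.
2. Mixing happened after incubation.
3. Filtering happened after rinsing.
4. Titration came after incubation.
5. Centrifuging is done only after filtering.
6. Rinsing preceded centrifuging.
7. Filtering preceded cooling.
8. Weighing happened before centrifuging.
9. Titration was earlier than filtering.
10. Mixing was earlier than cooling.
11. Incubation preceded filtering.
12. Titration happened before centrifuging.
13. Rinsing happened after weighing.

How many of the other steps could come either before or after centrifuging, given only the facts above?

2

Forced before centrifuging: filtering, incubation, rinsing, titration, and weighing.
That leaves cooling and mixing with no forced order relative to centrifuging — 2.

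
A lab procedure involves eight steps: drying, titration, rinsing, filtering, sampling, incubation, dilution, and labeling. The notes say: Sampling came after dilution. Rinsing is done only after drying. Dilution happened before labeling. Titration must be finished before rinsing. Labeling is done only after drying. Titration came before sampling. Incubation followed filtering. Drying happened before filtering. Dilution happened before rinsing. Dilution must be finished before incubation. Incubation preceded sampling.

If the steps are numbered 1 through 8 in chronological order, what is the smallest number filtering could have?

2

Drying must come before filtering — 1 forced predecessor.
Nothing else is forced ahead of filtering, so its earliest slot is position 1 + 1 = 2.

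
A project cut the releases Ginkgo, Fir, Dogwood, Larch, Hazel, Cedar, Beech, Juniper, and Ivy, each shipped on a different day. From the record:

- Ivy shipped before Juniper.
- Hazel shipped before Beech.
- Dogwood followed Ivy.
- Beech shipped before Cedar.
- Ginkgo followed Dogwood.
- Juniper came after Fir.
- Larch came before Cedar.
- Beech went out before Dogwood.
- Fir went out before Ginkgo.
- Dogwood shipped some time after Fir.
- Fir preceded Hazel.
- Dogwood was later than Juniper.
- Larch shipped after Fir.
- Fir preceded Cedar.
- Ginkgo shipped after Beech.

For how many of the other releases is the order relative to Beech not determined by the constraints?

3

Forced before Beech: Fir and Hazel; forced after Beech: Cedar, Dogwood, and Ginkgo.
That leaves Ivy, Juniper, and Larch with no forced order relative to Beech — 3.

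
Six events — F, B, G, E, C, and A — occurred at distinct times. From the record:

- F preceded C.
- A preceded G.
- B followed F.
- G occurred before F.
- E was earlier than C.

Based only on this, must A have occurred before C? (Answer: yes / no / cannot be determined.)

Chain the constraints: A → G → F → C. Each link is directly stated, so A comes before C.

yes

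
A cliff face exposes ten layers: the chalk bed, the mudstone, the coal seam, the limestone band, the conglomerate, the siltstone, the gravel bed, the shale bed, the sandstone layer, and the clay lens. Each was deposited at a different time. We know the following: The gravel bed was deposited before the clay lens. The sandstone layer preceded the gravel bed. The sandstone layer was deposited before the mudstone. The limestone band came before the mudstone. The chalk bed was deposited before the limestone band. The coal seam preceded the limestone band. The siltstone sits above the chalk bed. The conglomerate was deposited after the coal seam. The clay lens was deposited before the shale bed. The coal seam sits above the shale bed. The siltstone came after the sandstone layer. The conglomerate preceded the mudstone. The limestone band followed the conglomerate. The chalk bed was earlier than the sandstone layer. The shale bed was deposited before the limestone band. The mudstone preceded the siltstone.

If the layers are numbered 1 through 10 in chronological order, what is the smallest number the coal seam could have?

The chalk bed, the clay lens, the gravel bed, the sandstone layer, and the shale bed must all come before the coal seam — 5 forced predecessors.
Nothing else is forced ahead of the coal seam, so its earliest slot is position 5 + 1 = 6.

6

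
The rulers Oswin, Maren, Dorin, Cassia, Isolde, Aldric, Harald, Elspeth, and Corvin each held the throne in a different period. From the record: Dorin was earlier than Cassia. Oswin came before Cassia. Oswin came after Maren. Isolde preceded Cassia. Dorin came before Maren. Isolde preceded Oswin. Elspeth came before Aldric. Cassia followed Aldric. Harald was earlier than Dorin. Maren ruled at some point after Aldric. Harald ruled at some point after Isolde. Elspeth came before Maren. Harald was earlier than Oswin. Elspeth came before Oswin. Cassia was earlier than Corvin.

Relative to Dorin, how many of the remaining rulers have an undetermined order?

Forced before Dorin: Harald and Isolde; forced after Dorin: Cassia, Corvin, Maren, and Oswin.
That leaves Aldric and Elspeth with no forced order relative to Dorin — 2.

2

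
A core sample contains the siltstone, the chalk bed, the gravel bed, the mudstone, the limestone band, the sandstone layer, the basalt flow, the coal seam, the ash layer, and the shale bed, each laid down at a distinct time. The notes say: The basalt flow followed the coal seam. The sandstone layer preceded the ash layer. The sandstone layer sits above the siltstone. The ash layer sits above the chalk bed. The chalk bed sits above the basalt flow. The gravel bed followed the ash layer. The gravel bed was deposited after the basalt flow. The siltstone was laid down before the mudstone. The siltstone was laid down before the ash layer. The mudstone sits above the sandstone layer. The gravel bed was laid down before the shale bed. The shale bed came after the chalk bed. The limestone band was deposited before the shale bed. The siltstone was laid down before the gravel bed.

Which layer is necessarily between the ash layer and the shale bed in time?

the gravel bed

Tracing the constraints gives the ash layer → the gravel bed → the shale bed, so the gravel bed sits after the ash layer and before the shale bed.
No other layer is forced both after the ash layer and before the shale bed.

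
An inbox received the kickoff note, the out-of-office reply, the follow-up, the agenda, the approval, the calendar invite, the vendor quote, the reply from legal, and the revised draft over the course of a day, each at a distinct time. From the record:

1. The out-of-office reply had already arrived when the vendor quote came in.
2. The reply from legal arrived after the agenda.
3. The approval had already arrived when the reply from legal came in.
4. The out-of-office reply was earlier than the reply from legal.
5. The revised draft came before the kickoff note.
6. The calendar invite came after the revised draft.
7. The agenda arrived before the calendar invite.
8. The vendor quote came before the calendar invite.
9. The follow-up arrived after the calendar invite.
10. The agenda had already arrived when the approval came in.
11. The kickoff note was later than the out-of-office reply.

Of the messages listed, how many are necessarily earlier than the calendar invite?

4

Directly stated before the calendar invite: the agenda, the revised draft, and the vendor quote.
The out-of-office reply reaches the calendar invite via the out-of-office reply → the vendor quote → the calendar invite.
No chain forces the approval (or any of the others) ahead of the calendar invite.
That's the agenda, the out-of-office reply, the revised draft, and the vendor quote — 4 in all.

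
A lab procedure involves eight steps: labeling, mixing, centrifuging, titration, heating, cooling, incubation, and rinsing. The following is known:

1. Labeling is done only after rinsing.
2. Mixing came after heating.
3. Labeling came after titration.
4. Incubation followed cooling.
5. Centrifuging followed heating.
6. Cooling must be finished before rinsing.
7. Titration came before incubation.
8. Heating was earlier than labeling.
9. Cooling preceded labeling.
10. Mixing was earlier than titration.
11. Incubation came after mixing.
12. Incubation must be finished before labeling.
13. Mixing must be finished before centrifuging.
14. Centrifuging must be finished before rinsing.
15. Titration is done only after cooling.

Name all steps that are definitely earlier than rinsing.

Directly stated before rinsing: centrifuging and cooling.
Heating reaches rinsing via heating → centrifuging → rinsing.
Mixing reaches rinsing via mixing → centrifuging → rinsing.

centrifuging, cooling, heating, mixing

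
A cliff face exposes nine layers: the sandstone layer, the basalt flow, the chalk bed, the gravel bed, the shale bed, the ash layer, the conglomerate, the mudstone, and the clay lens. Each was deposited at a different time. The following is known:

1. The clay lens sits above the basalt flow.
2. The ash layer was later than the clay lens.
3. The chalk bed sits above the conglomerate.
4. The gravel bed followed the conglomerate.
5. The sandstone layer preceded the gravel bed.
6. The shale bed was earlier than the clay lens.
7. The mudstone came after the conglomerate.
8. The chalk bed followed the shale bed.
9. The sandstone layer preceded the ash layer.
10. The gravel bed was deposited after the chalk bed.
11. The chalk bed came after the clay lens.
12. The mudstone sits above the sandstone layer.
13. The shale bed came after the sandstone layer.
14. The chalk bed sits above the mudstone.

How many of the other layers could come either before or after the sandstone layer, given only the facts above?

Forced after the sandstone layer: the ash layer, the chalk bed, the clay lens, the gravel bed, the mudstone, and the shale bed.
That leaves the basalt flow and the conglomerate with no forced order relative to the sandstone layer — 2.

2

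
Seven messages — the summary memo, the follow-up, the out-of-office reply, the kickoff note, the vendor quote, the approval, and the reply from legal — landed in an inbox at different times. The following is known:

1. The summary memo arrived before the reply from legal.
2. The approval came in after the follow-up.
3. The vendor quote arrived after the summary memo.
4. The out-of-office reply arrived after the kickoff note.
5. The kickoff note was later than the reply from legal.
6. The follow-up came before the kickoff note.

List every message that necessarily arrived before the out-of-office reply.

Directly stated before the out-of-office reply: the kickoff note.
The follow-up reaches the out-of-office reply via the follow-up → the kickoff note → the out-of-office reply.
The reply from legal reaches the out-of-office reply via the reply from legal → the kickoff note → the out-of-office reply.
The summary memo reaches the out-of-office reply via the summary memo → the reply from legal → the kickoff note → the out-of-office reply.
No chain forces the vendor quote (or any of the others) ahead of the out-of-office reply.

the follow-up, the kickoff note, the reply from legal, the summary memo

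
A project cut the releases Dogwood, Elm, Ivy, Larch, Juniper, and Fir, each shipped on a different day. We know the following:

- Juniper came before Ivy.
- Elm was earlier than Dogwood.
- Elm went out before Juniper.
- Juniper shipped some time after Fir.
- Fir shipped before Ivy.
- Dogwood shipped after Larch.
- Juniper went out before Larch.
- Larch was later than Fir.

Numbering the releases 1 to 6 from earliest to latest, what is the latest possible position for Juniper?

3

Juniper must come before Dogwood, Ivy, and Larch — 3 releases forced after it.
Everything else can be placed before Juniper in some valid order, so Juniper can sit as late as position 6 − 3 = 3.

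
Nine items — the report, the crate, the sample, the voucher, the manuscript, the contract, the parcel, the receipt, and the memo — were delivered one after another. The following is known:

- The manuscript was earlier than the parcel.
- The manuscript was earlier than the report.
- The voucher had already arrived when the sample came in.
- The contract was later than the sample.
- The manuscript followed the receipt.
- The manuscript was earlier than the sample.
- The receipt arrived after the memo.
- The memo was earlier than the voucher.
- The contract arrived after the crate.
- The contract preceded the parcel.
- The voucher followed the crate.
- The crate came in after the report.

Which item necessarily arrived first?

The memo has a chain of constraints placing it before every other item, so the memo must be first.

the memo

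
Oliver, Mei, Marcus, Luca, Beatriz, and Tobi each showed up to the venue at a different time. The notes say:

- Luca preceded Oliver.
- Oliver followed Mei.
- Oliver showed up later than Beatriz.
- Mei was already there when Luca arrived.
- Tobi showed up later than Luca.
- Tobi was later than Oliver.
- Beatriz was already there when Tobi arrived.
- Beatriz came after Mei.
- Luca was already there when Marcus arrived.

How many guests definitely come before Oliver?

3

Directly stated before Oliver: Beatriz, Luca, and Mei.
No chain forces Tobi (or any of the others) ahead of Oliver.
That's Beatriz, Luca, and Mei — 3 in all.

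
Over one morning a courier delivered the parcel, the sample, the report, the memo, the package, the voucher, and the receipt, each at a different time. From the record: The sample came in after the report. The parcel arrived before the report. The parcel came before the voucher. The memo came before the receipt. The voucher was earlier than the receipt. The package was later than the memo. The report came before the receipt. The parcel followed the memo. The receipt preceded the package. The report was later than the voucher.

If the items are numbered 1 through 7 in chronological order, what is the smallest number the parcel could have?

The memo must come before the parcel — 1 forced predecessor.
Nothing else is forced ahead of the parcel, so its earliest slot is position 1 + 1 = 2.

2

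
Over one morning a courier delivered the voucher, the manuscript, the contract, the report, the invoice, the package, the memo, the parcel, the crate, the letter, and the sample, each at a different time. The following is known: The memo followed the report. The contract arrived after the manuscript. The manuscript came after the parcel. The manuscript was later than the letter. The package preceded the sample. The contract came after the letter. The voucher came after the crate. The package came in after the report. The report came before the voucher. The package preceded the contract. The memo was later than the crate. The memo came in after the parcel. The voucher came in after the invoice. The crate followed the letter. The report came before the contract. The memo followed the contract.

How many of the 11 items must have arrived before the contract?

5

Directly stated before the contract: the letter, the manuscript, the package, and the report.
The parcel reaches the contract via the parcel → the manuscript → the contract.
No chain forces the invoice (or any of the others) ahead of the contract.
That's the letter, the manuscript, the package, the parcel, and the report — 5 in all.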